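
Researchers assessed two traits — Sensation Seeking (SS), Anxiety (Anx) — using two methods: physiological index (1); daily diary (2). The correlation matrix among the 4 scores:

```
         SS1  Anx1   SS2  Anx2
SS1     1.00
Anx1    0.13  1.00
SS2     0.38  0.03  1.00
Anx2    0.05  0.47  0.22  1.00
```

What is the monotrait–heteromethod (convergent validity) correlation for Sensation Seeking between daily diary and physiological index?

Same trait (SS), different methods: r(SS2, SS1) = 0.38.

0.38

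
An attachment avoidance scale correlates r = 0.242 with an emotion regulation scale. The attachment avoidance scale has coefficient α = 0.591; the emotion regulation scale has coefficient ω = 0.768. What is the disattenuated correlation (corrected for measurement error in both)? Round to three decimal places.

0.359

r_true = r_obs / √(r_xx · r_yy) = 0.242 / √(0.591 × 0.768) = 0.242 / √0.453888 = 0.242 / 0.6737 ≈ 0.359.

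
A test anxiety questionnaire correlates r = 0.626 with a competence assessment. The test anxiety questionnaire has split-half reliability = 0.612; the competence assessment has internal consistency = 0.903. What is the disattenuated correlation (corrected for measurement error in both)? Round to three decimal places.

r_true = r_obs / √(r_xx · r_yy) = 0.626 / √(0.612 × 0.903) = 0.626 / √0.552636 = 0.626 / 0.7434 ≈ 0.842.

0.842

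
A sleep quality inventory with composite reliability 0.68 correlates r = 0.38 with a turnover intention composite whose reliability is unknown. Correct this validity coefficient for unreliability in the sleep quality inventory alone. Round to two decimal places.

0.46

Single correction: r_c = r_obs / √r_xx = 0.38 / √0.68 = 0.38 / 0.8246 ≈ 0.46.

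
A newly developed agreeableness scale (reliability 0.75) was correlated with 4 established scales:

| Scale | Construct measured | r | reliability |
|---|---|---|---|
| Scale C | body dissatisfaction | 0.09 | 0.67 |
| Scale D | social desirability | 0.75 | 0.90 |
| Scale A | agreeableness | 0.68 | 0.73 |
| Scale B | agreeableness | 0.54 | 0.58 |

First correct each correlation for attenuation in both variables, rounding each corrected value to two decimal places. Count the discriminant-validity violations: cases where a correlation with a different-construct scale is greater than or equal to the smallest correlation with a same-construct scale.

1

Disattenuated r (r / √(r_scale · r_new)):
  Scale C (disc): 0.09 / √(0.67·0.75) = 0.13
  Scale D (disc): 0.75 / √(0.90·0.75) = 0.91
  Scale A (conv): 0.68 / √(0.73·0.75) = 0.92
  Scale B (conv): 0.54 / √(0.58·0.75) = 0.82
Smallest convergent = 0.82. Discriminant values: 0.13, 0.91; count ≥ 0.82 → 1.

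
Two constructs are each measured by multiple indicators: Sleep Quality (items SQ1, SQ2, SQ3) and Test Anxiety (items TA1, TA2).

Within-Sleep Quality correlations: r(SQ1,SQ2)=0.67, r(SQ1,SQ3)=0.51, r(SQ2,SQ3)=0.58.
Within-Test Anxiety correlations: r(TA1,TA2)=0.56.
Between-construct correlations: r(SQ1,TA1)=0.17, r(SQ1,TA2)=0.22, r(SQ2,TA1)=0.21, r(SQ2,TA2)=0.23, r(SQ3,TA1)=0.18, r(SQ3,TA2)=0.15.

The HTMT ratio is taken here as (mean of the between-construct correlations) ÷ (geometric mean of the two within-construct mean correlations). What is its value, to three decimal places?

0.337

Between-construct mean = 1.16/6 = 0.1933.
Mean within-SQ = 1.76/3 = 0.5867; mean within-TA = 0.56/1 = 0.5600.
Geometric mean = √(0.5867 × 0.5600) = 0.5732.
HTMT = 0.1933 / 0.5732 = 0.337.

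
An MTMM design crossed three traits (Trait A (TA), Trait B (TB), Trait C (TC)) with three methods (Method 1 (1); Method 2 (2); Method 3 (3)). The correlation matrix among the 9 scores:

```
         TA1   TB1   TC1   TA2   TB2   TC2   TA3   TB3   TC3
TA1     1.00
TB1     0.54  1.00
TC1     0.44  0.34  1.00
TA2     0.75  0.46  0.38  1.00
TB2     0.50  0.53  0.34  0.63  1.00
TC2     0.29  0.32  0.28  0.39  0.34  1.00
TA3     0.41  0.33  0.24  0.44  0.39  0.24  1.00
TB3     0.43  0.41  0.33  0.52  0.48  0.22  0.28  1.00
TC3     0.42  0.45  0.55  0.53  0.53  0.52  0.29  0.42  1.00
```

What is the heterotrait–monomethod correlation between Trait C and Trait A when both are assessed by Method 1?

0.44

Different traits, same method: r(TC1, TA1) = 0.44.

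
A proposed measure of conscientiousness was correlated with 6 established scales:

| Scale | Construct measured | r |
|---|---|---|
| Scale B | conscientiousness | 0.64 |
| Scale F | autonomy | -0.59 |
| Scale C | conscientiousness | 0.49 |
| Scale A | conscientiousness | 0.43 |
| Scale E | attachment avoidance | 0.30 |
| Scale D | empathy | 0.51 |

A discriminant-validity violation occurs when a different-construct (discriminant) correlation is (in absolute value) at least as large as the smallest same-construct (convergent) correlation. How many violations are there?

Convergent (same construct = conscientiousness): Scale B, Scale C, Scale A.
Smallest convergent = 0.43. Discriminant |r|: 0.59, 0.30, 0.51; count ≥ 0.43 → 2.

2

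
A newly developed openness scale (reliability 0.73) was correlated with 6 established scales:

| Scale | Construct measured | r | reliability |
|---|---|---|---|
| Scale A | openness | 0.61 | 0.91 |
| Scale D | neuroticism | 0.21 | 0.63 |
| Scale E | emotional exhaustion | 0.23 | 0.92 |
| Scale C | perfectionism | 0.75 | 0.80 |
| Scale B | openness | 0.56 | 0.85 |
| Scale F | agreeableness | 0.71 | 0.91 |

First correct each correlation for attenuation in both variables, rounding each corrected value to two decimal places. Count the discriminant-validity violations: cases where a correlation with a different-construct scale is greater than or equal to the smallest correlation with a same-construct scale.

2

Disattenuated r (r / √(r_scale · r_new)):
  Scale A (conv): 0.61 / √(0.91·0.73) = 0.75
  Scale D (disc): 0.21 / √(0.63·0.73) = 0.31
  Scale E (disc): 0.23 / √(0.92·0.73) = 0.28
  Scale C (disc): 0.75 / √(0.80·0.73) = 0.98
  Scale B (conv): 0.56 / √(0.85·0.73) = 0.71
  Scale F (disc): 0.71 / √(0.91·0.73) = 0.87
Smallest convergent = 0.71. Discriminant values: 0.31, 0.28, 0.98, 0.87; count ≥ 0.71 → 2.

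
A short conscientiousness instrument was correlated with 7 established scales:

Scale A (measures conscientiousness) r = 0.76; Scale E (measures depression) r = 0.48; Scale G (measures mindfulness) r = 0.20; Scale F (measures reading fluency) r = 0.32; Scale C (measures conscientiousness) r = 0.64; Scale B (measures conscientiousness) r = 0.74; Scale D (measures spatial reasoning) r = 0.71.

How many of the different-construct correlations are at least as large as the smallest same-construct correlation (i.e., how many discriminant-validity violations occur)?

1

Convergent (same construct = conscientiousness): Scale A, Scale C, Scale B.
Smallest convergent = 0.64. Discriminant values: 0.48, 0.20, 0.32, 0.71; count ≥ 0.64 → 1.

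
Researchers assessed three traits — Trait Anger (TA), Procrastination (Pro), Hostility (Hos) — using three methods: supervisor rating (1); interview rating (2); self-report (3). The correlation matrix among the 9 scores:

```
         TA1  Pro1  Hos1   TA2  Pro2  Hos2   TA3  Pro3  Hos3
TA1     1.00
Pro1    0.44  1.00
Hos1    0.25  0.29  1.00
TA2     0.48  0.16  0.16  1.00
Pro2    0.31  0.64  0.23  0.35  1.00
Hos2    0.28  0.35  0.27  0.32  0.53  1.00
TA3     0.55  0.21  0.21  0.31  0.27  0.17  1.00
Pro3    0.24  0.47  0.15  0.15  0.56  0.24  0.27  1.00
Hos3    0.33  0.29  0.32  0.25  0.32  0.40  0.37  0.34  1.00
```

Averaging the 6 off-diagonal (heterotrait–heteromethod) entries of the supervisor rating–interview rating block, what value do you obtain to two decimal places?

HTHM values (method 1 × method 2): 0.31, 0.28, 0.16, 0.35, 0.16, 0.23; mean = 1.49/6 = 0.25.

0.25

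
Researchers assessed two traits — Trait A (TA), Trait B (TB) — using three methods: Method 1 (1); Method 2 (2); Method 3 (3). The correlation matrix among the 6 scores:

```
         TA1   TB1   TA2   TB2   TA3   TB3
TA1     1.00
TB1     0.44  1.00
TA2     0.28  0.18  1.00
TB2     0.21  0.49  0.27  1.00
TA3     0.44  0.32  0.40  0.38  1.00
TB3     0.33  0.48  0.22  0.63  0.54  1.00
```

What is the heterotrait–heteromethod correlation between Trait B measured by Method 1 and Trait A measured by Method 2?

Different traits and methods: r(TB1, TA2) = 0.18.

0.18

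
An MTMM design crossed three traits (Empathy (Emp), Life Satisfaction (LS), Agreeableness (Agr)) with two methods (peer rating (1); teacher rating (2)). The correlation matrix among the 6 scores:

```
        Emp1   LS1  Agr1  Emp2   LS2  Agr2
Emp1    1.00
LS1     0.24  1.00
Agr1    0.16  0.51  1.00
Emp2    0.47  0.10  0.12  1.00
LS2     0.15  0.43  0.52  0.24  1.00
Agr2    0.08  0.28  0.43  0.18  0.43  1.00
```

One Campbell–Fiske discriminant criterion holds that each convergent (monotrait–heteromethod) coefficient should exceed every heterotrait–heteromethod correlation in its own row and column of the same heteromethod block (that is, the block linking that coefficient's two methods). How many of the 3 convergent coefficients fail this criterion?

Checking each validity diagonal entry against its comparison values:
Emp (methods 1·2): 0.47 vs {0.15, 0.10, 0.08, 0.12} → pass.
LS (methods 1·2): 0.43 vs {0.10, 0.15, 0.28, 0.52} → fail.
Agr (methods 1·2): 0.43 vs {0.12, 0.08, 0.52, 0.28} → fail.
2 of 3 fail.

2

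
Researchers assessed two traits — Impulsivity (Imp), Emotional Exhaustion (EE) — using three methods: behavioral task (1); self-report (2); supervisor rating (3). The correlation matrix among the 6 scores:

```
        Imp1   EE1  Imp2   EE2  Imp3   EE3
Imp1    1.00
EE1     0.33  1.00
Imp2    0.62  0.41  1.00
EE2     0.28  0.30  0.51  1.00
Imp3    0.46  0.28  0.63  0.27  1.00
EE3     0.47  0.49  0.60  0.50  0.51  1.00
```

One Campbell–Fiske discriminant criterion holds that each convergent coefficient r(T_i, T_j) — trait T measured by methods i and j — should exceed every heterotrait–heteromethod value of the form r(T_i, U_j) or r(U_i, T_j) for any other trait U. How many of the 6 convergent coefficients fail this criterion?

Each convergent coefficient versus the relevant comparison correlations:
Imp (methods 1·2): 0.62 vs {0.28, 0.41} → pass.
Imp (methods 1·3): 0.46 vs {0.47, 0.28} → fail.
Imp (methods 2·3): 0.63 vs {0.60, 0.27} → pass.
EE (methods 1·2): 0.30 vs {0.41, 0.28} → fail.
EE (methods 1·3): 0.49 vs {0.28, 0.47} → pass.
EE (methods 2·3): 0.50 vs {0.27, 0.60} → fail.
3 of 6 fail.

3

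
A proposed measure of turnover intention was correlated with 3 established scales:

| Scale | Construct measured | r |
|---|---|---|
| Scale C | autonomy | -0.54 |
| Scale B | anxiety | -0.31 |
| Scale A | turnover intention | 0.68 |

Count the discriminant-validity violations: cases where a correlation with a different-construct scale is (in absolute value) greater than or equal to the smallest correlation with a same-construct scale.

Convergent (same construct = turnover intention): Scale A.
Smallest convergent = 0.68. Discriminant |r|: 0.54, 0.31; count ≥ 0.68 → 0.

0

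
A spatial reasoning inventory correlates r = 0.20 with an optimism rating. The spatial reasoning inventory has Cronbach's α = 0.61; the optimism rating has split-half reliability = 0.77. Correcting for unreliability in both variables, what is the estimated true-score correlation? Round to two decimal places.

0.29

r_true = r_obs / √(r_xx · r_yy) = 0.20 / √(0.61 × 0.77) = 0.20 / √0.4697 = 0.20 / 0.6853 ≈ 0.29.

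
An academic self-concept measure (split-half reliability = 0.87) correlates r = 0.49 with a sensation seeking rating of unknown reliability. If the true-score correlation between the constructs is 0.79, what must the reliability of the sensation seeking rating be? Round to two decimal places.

0.44

r_true = r_obs / √(r_xx · r_yy) ⇒ 0.79 = 0.49 / √(0.87 · r_yy).
√(0.87 · r_yy) = 0.49 / 0.79 = 0.6203; 0.87 · r_yy = 0.3848; r_yy = 0.3848 / 0.87 ≈ 0.44.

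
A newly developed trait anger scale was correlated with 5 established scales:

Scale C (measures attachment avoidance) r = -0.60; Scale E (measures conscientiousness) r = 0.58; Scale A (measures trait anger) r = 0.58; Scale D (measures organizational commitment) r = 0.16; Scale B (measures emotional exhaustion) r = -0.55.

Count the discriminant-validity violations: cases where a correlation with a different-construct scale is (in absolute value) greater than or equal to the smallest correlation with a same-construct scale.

Convergent (same construct = trait anger): Scale A.
Smallest convergent = 0.58. Discriminant |r|: 0.60, 0.58, 0.16, 0.55; count ≥ 0.58 → 2.

2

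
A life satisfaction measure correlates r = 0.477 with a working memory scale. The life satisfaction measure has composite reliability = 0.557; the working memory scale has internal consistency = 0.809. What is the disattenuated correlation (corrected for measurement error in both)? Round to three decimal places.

r_true = r_obs / √(r_xx · r_yy) = 0.477 / √(0.557 × 0.809) = 0.477 / √0.450613 = 0.477 / 0.6713 ≈ 0.711.

0.711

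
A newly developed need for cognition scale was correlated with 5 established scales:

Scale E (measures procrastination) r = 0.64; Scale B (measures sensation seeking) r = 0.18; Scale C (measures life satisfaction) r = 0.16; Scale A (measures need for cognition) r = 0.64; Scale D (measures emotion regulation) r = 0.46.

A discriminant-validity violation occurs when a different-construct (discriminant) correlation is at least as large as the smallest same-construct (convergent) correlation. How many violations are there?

Convergent (same construct = need for cognition): Scale A.
Smallest convergent = 0.64. Discriminant values: 0.64, 0.18, 0.16, 0.46; count ≥ 0.64 → 1.

1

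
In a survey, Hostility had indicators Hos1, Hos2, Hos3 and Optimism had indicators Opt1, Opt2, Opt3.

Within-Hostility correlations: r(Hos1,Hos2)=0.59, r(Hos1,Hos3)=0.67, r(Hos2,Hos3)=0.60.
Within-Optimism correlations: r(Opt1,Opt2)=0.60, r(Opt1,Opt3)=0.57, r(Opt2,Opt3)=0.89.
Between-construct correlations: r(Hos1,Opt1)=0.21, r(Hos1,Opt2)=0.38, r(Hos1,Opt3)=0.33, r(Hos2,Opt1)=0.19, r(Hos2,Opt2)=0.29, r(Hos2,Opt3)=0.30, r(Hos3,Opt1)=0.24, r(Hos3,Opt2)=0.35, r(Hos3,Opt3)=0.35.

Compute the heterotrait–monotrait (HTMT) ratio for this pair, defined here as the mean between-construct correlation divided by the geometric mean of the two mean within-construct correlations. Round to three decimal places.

0.450

Mean heterotrait r = 2.64/9 = 0.2933.
Mean within-Hos = 1.86/3 = 0.6200; mean within-Opt = 2.06/3 = 0.6867.
Geometric mean = √(0.6200 × 0.6867) = 0.6525.
HTMT = 0.2933 / 0.6525 = 0.450.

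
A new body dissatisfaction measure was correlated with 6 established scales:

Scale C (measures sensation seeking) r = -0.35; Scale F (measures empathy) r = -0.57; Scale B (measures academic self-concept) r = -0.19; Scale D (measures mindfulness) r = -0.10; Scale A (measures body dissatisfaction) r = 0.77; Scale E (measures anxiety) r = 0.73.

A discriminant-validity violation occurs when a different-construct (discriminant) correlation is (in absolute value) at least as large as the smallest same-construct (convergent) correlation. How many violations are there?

Convergent (same construct = body dissatisfaction): Scale A.
Smallest convergent = 0.77. Discriminant |r|: 0.35, 0.57, 0.19, 0.10, 0.73; count ≥ 0.77 → 0.

0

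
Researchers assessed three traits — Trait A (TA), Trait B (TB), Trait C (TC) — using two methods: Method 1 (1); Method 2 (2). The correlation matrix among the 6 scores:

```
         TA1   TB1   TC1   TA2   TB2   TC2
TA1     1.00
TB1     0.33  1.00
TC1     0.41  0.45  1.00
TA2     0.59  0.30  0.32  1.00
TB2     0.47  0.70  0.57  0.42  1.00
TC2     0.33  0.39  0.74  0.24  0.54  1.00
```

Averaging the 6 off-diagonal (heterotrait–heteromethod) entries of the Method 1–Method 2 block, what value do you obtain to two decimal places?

HTHM values (method 1 × method 2): 0.47, 0.33, 0.30, 0.39, 0.32, 0.57; mean = 2.38/6 = 0.40.

0.40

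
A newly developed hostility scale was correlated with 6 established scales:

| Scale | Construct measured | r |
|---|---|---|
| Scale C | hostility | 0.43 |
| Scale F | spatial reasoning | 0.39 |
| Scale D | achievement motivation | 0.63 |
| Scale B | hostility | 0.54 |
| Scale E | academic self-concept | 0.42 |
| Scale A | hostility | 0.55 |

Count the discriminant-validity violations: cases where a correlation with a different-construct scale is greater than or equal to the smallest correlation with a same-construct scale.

1

Convergent (same construct = hostility): Scale C, Scale B, Scale A.
Smallest convergent = 0.43. Discriminant values: 0.39, 0.63, 0.42; count ≥ 0.43 → 1.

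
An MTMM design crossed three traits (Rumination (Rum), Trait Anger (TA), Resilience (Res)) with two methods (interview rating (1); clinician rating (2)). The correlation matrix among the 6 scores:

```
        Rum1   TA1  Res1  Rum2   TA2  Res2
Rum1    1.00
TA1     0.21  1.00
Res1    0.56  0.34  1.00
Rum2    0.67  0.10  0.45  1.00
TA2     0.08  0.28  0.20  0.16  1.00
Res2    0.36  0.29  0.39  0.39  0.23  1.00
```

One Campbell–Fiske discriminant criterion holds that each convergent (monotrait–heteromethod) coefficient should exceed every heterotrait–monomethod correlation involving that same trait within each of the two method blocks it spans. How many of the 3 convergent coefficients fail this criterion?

2

Checking each validity diagonal entry against its comparison values:
Rum (methods 1·2): 0.67 vs {0.21, 0.16, 0.56, 0.39} → pass.
TA (methods 1·2): 0.28 vs {0.21, 0.16, 0.34, 0.23} → fail.
Res (methods 1·2): 0.39 vs {0.56, 0.39, 0.34, 0.23} → fail.
2 of 3 fail.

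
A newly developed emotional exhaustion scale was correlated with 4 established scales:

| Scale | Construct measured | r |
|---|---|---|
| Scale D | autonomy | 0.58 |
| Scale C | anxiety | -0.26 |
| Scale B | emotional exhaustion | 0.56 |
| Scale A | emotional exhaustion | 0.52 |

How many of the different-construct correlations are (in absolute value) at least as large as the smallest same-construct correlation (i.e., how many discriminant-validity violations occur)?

1

Convergent (same construct = emotional exhaustion): Scale B, Scale A.
Smallest convergent = 0.52. Discriminant |r|: 0.58, 0.26; count ≥ 0.52 → 1.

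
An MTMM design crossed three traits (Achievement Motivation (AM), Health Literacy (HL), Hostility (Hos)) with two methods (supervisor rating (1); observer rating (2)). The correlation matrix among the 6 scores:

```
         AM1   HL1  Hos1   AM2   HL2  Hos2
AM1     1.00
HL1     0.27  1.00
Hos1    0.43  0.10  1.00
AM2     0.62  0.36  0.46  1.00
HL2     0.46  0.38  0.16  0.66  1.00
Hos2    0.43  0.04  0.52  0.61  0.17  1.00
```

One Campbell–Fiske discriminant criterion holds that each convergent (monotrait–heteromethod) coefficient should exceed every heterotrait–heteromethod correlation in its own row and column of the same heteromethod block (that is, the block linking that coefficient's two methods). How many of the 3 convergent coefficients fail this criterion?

1

Each convergent coefficient versus the relevant comparison correlations:
AM (methods 1·2): 0.62 vs {0.46, 0.36, 0.43, 0.46} → pass.
HL (methods 1·2): 0.38 vs {0.36, 0.46, 0.04, 0.16} → fail.
Hos (methods 1·2): 0.52 vs {0.46, 0.43, 0.16, 0.04} → pass.
1 of 3 fail.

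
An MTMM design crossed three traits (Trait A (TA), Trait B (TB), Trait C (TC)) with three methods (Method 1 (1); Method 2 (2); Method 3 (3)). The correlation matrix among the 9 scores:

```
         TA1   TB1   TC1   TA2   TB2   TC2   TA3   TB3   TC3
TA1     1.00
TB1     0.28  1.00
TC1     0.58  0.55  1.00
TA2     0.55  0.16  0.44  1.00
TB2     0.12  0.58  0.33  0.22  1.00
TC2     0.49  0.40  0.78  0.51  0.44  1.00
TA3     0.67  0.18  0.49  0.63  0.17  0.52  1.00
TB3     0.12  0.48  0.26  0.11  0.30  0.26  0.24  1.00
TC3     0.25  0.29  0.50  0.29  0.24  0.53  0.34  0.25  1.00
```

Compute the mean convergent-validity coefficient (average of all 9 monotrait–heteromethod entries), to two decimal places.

Convergent values: 0.55, 0.67, 0.63, 0.58, 0.48, 0.30, 0.78, 0.50, 0.53; mean = 5.02/9 = 0.56.

0.56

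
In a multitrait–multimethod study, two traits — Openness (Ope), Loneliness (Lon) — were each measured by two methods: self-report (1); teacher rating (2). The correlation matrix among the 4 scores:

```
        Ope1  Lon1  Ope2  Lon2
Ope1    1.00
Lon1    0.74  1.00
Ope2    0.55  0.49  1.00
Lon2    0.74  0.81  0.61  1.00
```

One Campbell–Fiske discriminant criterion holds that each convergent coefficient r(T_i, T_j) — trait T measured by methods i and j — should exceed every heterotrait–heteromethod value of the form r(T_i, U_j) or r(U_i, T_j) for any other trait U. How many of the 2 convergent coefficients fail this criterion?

Each convergent coefficient versus the relevant comparison correlations:
Ope (methods 1·2): 0.55 vs {0.74, 0.49} → fail.
Lon (methods 1·2): 0.81 vs {0.49, 0.74} → pass.
1 of 2 fail.

1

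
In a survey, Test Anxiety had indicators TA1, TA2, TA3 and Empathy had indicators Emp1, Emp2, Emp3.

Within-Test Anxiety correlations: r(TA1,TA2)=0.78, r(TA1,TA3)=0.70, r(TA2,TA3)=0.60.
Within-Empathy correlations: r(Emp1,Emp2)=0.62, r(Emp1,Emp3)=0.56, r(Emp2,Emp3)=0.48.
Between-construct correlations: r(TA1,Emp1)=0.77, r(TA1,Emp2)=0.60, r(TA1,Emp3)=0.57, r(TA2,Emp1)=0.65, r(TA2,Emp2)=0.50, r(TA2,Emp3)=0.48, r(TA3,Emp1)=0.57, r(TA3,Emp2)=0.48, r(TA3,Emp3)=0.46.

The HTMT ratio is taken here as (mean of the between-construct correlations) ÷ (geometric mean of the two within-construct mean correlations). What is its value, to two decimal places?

0.91

Between-construct mean = 5.08/9 = 0.5644.
Mean within-TA = 2.08/3 = 0.6933; mean within-Emp = 1.66/3 = 0.5533.
Geometric mean = √(0.6933 × 0.5533) = 0.6194.
HTMT = 0.5644 / 0.6194 = 0.91.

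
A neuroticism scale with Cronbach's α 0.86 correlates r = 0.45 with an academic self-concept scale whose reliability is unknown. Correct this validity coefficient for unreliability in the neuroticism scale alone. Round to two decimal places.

0.49

Single correction: r_c = r_obs / √r_xx = 0.45 / √0.86 = 0.45 / 0.9274 ≈ 0.49.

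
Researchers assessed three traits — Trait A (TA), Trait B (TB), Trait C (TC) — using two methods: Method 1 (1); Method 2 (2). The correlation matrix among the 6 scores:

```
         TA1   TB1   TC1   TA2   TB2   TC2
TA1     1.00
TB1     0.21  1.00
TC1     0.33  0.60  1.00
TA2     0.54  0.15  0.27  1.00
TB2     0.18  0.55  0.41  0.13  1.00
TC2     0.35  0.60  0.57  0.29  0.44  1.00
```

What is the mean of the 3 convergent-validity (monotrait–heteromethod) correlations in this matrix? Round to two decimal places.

0.55

Convergent values: 0.54, 0.55, 0.57; mean = 1.66/3 = 0.55.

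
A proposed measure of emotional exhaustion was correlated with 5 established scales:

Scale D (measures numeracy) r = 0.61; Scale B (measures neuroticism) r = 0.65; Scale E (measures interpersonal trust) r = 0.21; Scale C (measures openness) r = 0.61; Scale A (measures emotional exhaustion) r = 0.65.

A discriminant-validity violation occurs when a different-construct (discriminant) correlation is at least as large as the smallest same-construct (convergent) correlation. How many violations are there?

1

Convergent (same construct = emotional exhaustion): Scale A.
Smallest convergent = 0.65. Discriminant values: 0.61, 0.65, 0.21, 0.61; count ≥ 0.65 → 1.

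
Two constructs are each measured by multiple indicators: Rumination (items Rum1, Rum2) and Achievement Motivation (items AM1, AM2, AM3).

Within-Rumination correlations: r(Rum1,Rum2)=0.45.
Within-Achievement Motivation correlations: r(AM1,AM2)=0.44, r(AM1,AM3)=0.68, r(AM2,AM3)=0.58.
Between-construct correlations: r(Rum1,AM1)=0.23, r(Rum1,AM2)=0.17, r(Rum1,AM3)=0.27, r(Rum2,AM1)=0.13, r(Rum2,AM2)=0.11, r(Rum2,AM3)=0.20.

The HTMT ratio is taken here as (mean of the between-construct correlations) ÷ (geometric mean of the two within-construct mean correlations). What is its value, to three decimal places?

0.366

Mean heterotrait r = 1.11/6 = 0.1850.
Mean within-Rum = 0.45/1 = 0.4500; mean within-AM = 1.70/3 = 0.5667.
Geometric mean = √(0.4500 × 0.5667) = 0.5050.
HTMT = 0.1850 / 0.5050 = 0.366.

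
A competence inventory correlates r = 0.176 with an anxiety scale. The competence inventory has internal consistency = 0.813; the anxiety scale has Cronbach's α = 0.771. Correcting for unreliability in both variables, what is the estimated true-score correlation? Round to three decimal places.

0.222

r_true = r_obs / √(r_xx · r_yy) = 0.176 / √(0.813 × 0.771) = 0.176 / √0.626823 = 0.176 / 0.7917 ≈ 0.222.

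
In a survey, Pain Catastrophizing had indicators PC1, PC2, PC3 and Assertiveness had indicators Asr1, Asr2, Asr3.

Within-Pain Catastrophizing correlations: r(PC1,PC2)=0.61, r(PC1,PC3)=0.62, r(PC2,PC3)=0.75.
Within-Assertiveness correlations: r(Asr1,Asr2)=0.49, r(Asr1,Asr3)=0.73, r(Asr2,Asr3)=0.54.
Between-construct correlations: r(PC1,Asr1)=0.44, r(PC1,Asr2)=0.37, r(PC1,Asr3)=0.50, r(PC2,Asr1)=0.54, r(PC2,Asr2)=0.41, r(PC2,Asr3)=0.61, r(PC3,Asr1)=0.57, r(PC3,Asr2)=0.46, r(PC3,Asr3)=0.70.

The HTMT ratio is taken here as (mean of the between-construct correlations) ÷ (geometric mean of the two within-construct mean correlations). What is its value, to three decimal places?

0.821

Mean heterotrait r = 4.60/9 = 0.5111.
Mean within-PC = 1.98/3 = 0.6600; mean within-Asr = 1.76/3 = 0.5867.
Geometric mean = √(0.6600 × 0.5867) = 0.6223.
HTMT = 0.5111 / 0.6223 = 0.821.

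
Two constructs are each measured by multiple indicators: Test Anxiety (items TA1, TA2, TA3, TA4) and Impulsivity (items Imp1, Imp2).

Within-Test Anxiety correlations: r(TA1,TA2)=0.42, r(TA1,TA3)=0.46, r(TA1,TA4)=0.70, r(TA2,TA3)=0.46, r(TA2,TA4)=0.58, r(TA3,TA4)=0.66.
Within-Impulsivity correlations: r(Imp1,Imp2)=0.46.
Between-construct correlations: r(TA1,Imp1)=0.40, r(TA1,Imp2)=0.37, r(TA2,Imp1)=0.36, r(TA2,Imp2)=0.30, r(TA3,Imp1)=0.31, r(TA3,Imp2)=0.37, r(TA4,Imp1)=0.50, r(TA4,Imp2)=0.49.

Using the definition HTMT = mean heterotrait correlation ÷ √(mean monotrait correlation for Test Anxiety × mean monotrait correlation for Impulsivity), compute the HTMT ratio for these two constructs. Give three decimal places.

0.773

Between-construct mean = 3.10/8 = 0.3875.
Mean within-TA = 3.28/6 = 0.5467; mean within-Imp = 0.46/1 = 0.4600.
Geometric mean = √(0.5467 × 0.4600) = 0.5015.
HTMT = 0.3875 / 0.5015 = 0.773.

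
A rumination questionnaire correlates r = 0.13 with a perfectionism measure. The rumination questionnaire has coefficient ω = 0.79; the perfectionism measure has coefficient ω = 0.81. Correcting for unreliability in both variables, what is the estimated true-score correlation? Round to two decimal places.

r_true = r_obs / √(r_xx · r_yy) = 0.13 / √(0.79 × 0.81) = 0.13 / √0.6399 = 0.13 / 0.7999 ≈ 0.16.

0.16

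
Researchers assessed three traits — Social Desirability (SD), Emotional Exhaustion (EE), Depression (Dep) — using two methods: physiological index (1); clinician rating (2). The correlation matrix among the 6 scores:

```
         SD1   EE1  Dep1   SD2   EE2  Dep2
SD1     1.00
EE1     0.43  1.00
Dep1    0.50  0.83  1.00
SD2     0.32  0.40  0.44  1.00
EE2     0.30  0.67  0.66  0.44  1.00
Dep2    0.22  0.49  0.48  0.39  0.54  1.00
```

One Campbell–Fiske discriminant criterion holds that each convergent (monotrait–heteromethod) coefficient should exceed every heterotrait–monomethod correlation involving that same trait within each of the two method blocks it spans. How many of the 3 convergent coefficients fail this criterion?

3

Each convergent coefficient versus the relevant comparison correlations:
SD (methods 1·2): 0.32 vs {0.43, 0.44, 0.50, 0.39} → fail.
EE (methods 1·2): 0.67 vs {0.43, 0.44, 0.83, 0.54} → fail.
Dep (methods 1·2): 0.48 vs {0.50, 0.39, 0.83, 0.54} → fail.
3 of 3 fail.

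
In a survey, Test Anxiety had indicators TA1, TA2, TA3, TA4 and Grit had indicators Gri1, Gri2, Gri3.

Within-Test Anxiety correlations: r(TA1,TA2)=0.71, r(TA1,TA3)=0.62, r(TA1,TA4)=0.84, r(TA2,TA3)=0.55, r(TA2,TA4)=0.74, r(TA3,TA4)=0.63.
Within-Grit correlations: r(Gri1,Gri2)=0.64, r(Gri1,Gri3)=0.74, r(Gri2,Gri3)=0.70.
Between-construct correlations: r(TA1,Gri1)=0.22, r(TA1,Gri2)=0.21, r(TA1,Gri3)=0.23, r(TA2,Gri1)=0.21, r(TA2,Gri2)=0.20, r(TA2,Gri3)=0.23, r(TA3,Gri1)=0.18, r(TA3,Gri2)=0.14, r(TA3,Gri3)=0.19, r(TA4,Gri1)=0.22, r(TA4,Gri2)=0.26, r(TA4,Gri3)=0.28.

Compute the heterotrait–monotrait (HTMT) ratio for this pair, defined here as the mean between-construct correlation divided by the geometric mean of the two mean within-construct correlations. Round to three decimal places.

Mean heterotrait r = 2.57/12 = 0.2142.
Mean within-TA = 4.09/6 = 0.6817; mean within-Gri = 2.08/3 = 0.6933.
Geometric mean = √(0.6817 × 0.6933) = 0.6875.
HTMT = 0.2142 / 0.6875 = 0.312.

0.312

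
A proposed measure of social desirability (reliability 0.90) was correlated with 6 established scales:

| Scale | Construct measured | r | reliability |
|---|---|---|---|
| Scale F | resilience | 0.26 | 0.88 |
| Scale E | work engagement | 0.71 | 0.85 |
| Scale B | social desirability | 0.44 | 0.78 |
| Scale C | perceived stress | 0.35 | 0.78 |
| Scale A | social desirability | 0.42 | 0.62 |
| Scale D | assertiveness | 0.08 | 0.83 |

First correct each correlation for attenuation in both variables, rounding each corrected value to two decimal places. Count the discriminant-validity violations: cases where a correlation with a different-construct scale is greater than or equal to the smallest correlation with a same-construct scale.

Disattenuated r (r / √(r_scale · r_new)):
  Scale F (disc): 0.26 / √(0.88·0.90) = 0.29
  Scale E (disc): 0.71 / √(0.85·0.90) = 0.81
  Scale B (conv): 0.44 / √(0.78·0.90) = 0.53
  Scale C (disc): 0.35 / √(0.78·0.90) = 0.42
  Scale A (conv): 0.42 / √(0.62·0.90) = 0.56
  Scale D (disc): 0.08 / √(0.83·0.90) = 0.09
Smallest convergent = 0.53. Discriminant values: 0.29, 0.81, 0.42, 0.09; count ≥ 0.53 → 1.

1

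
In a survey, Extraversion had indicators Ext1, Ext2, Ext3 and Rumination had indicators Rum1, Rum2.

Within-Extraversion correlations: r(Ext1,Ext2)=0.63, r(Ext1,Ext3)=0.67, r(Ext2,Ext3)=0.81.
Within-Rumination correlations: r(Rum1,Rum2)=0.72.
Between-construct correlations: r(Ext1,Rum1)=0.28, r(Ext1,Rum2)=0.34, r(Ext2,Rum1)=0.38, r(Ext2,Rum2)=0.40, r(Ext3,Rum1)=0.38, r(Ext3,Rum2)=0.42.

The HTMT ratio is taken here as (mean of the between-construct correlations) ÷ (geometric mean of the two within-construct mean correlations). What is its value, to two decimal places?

Between-construct mean = 2.20/6 = 0.3667.
Mean within-Ext = 2.11/3 = 0.7033; mean within-Rum = 0.72/1 = 0.7200.
Geometric mean = √(0.7033 × 0.7200) = 0.7116.
HTMT = 0.3667 / 0.7116 = 0.52.

0.52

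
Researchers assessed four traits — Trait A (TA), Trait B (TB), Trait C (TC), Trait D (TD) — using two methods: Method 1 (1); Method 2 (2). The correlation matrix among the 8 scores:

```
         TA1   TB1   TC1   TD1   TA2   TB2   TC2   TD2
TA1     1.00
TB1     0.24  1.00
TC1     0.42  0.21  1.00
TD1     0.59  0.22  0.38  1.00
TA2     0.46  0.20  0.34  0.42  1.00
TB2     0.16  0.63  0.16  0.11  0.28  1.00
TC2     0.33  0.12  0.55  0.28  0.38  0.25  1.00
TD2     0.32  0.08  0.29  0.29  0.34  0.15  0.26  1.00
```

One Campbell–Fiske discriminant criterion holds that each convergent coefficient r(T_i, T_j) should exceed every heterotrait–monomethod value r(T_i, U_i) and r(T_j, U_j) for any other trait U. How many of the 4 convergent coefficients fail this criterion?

Convergent coefficients and their comparison sets:
TA (methods 1·2): 0.46 vs {0.24, 0.28, 0.42, 0.38, 0.59, 0.34} → fail.
TB (methods 1·2): 0.63 vs {0.24, 0.28, 0.21, 0.25, 0.22, 0.15} → pass.
TC (methods 1·2): 0.55 vs {0.42, 0.38, 0.21, 0.25, 0.38, 0.26} → pass.
TD (methods 1·2): 0.29 vs {0.59, 0.34, 0.22, 0.15, 0.38, 0.26} → fail.
2 of 4 fail.

2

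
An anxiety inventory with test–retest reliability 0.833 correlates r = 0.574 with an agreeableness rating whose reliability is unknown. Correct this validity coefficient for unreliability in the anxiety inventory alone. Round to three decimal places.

Single correction: r_c = r_obs / √r_xx = 0.574 / √0.833 = 0.574 / 0.9127 ≈ 0.629.

0.629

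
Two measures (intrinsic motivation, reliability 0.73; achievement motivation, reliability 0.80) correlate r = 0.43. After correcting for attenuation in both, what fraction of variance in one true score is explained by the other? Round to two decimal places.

Disattenuated r = 0.43 / √(0.73 × 0.80) = 0.43 / 0.7642 = 0.5627.
Shared true-score variance = 0.5627² = 0.3166 ≈ 0.32.

0.32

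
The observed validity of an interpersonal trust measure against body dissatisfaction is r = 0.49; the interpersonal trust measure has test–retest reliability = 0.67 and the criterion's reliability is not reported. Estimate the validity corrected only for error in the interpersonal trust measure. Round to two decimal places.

0.60

Single correction: r_c = r_obs / √r_xx = 0.49 / √0.67 = 0.49 / 0.8185 ≈ 0.60.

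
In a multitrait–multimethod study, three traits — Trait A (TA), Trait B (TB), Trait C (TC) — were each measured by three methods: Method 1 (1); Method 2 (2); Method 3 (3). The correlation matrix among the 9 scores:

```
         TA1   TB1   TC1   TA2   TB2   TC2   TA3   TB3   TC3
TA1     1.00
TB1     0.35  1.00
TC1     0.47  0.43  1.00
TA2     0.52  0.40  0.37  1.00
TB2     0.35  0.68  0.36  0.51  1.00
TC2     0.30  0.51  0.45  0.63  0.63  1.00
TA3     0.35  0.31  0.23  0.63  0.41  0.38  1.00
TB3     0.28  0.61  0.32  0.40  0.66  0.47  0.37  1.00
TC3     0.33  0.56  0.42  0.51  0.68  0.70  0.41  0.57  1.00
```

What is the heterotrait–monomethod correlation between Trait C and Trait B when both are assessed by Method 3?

0.57

Different traits, same method: r(TC3, TB3) = 0.57.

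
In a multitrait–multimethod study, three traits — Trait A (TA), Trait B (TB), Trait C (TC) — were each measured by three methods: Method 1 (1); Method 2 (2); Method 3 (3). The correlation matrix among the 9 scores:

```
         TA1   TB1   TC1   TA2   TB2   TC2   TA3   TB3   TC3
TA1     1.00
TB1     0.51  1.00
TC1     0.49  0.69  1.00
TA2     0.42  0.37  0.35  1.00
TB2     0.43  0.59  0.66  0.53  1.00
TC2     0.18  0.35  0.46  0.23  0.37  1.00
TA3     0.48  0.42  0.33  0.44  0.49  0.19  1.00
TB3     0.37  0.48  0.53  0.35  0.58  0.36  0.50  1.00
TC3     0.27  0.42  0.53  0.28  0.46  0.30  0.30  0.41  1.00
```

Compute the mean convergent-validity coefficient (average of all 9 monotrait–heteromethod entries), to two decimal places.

0.48

Convergent values: 0.42, 0.48, 0.44, 0.59, 0.48, 0.58, 0.46, 0.53, 0.30; mean = 4.28/9 = 0.48.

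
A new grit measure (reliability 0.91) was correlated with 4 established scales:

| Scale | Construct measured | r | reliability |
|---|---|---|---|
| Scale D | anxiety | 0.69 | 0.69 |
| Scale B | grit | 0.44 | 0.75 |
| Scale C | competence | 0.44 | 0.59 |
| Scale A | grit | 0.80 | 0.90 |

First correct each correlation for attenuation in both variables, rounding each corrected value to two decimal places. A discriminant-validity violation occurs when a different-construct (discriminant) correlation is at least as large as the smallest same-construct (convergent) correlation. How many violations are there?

Disattenuated r (r / √(r_scale · r_new)):
  Scale D (disc): 0.69 / √(0.69·0.91) = 0.87
  Scale B (conv): 0.44 / √(0.75·0.91) = 0.53
  Scale C (disc): 0.44 / √(0.59·0.91) = 0.60
  Scale A (conv): 0.80 / √(0.90·0.91) = 0.88
Smallest convergent = 0.53. Discriminant values: 0.87, 0.60; count ≥ 0.53 → 2.

2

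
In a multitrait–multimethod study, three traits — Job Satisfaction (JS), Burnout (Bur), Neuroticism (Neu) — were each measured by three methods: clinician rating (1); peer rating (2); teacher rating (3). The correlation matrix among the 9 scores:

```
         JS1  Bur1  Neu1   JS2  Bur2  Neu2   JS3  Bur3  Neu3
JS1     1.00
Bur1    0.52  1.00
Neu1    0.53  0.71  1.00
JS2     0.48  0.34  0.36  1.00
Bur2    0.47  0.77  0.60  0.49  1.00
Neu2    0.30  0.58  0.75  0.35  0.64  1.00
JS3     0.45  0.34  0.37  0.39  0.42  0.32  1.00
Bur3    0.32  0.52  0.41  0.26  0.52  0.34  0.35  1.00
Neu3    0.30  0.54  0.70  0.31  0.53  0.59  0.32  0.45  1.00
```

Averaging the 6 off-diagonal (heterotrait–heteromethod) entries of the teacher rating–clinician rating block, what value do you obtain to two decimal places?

HTHM values (method 3 × method 1): 0.34, 0.37, 0.32, 0.41, 0.30, 0.54; mean = 2.28/6 = 0.38.

0.38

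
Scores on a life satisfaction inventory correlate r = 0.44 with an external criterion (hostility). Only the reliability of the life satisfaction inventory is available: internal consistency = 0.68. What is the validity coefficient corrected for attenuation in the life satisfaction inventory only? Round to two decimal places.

0.53

Single correction: r_c = r_obs / √r_xx = 0.44 / √0.68 = 0.44 / 0.8246 ≈ 0.53.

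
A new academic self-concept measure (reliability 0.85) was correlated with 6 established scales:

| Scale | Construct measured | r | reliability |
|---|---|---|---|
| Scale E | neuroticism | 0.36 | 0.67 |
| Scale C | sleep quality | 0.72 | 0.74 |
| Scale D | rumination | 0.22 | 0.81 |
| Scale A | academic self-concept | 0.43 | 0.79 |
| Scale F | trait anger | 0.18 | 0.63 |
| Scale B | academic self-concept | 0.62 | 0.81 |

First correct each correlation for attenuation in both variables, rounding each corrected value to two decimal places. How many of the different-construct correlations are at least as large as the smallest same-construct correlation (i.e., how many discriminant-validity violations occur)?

Disattenuated r (r / √(r_scale · r_new)):
  Scale E (disc): 0.36 / √(0.67·0.85) = 0.48
  Scale C (disc): 0.72 / √(0.74·0.85) = 0.91
  Scale D (disc): 0.22 / √(0.81·0.85) = 0.27
  Scale A (conv): 0.43 / √(0.79·0.85) = 0.52
  Scale F (disc): 0.18 / √(0.63·0.85) = 0.25
  Scale B (conv): 0.62 / √(0.81·0.85) = 0.75
Smallest convergent = 0.52. Discriminant values: 0.48, 0.91, 0.27, 0.25; count ≥ 0.52 → 1.

1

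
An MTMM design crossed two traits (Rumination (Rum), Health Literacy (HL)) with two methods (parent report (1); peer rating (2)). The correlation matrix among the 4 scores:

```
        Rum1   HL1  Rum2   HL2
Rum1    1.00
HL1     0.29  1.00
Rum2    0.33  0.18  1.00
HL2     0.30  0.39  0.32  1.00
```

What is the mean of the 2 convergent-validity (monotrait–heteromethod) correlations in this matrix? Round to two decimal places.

0.36

Convergent values: 0.33, 0.39; mean = 0.72/2 = 0.36.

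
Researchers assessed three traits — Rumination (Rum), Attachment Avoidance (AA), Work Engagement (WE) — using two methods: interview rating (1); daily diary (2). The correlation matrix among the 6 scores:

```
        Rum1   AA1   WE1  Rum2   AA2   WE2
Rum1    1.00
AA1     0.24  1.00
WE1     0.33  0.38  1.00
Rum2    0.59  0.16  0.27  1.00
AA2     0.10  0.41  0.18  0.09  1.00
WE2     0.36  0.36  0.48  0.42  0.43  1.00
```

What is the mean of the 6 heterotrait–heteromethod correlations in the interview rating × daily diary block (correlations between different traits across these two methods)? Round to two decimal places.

0.24

HTHM values (method 1 × method 2): 0.10, 0.36, 0.16, 0.36, 0.27, 0.18; mean = 1.43/6 = 0.24.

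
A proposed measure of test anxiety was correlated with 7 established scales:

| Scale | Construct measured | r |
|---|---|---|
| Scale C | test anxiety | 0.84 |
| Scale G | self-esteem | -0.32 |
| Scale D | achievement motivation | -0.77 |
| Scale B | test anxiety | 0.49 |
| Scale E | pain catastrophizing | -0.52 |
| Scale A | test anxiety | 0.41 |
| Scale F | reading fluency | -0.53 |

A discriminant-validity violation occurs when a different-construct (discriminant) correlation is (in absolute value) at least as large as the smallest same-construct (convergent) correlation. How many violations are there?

3

Convergent (same construct = test anxiety): Scale C, Scale B, Scale A.
Smallest convergent = 0.41. Discriminant |r|: 0.32, 0.77, 0.52, 0.53; count ≥ 0.41 → 3.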